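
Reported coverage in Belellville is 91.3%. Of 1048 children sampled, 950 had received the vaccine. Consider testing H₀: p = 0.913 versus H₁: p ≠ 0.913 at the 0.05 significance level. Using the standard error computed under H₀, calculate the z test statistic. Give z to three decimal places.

p̂ = 950/1048 = 0.906489.
Standard error under H₀: √(0.913×0.087/1048) = 0.008706.
z = (0.906489 − 0.913)/0.008706 = -0.006511/0.008706 = -0.748.
Two-sided p-value ≈ 2·Φ(−0.748) = 0.4545, so at α = 0.05 we fail to reject H₀.

z = -0.748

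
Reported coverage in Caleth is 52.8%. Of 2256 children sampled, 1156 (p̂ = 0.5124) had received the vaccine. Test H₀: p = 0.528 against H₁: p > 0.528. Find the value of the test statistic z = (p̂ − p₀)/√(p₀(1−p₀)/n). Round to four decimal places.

p̂ = 1156/2256 = 0.5124113.
SE = √(p₀(1−p₀)/n) = √(0.24922/2256) = 0.0105104.
z = (0.5124113 − 0.528)/0.0105104 = -0.0155887/0.0105104 = -1.4832.
p-value = P(Z > -1.483) ≈ 0.9310.

z = -1.4832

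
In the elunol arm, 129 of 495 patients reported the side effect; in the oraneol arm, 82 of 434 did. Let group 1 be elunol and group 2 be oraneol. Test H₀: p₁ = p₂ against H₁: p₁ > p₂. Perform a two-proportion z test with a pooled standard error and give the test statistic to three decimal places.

z = 2.601

p̂₁ = 129/495 ≈ 0.26061, p̂₂ = 82/434 ≈ 0.18894.
Pooled p̂ = (129+82)/(495+434) = 211/929 = 0.22713.
SE = √(0.17554 × 0.00432435) = 0.02755.
z = (0.26061 − 0.18894)/0.02755 = 0.07167/0.02755 = 2.601.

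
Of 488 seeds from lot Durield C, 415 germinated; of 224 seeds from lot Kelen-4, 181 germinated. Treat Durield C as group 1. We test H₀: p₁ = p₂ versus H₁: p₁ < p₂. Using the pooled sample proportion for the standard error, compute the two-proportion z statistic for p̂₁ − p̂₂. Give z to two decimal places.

p̂₁ = 415/488 = 0.8504, p̂₂ = 181/224 = 0.8080.
Pooled p̂ = (415+181)/(488+224) = 596/712 = 0.8371.
SE = √(p̂(1−p̂)(1/n₁+1/n₂)) = √(0.8371·0.1629·0.00651347) = √(0.000888293) = 0.0298.
z = (0.8504 − 0.8080)/0.0298 = 0.0424/0.0298 = 1.42.

z = 1.42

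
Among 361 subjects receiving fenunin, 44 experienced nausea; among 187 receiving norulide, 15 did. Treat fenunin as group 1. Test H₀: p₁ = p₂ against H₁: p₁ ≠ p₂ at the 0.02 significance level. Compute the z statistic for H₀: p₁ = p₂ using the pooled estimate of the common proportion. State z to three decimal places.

z = 1.492

p̂₁ = 44/361 ≈ 0.12188, p̂₂ = 15/187 ≈ 0.08021.
Pooled p̂ = (44+15)/(361+187) = 59/548 = 0.10766.
SE = √(0.0960726 × 0.00811768) = 0.02793.
z = (0.12188 − 0.08021)/0.02793 = 0.04167/0.02793 = 1.492.
Two-sided p-value ≈ 2·Φ(−1.492) = 0.1357. With α = 0.02, fail to reject H₀.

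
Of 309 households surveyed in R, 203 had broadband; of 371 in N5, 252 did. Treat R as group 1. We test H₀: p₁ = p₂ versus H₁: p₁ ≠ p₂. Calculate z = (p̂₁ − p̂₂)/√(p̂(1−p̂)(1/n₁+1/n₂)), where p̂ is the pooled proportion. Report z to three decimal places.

p̂₁ = 203/309 ≈ 0.65696, p̂₂ = 252/371 ≈ 0.67925.
Pooled p̂ = (203+252)/(309+371) = 455/680 = 0.66912.
SE = √(0.221399 × 0.00593166) = 0.03624.
z = (0.65696 − 0.67925)/0.03624 = -0.02229/0.03624 = -0.615.
p-value = 2·P(Z > 0.615) ≈ 0.5385.

z = -0.615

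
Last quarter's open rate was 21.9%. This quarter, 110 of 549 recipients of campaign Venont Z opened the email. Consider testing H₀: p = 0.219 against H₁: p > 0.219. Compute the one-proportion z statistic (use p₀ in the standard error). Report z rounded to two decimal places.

p̂ = 110/549 = 0.20036.
Standard error under H₀: √(0.219×0.781/549) = 0.01765.
z = (0.20036 − 0.219)/0.01765 = -0.01864/0.01765 = -1.06.
p-value = P(Z > -1.056) ≈ 0.8545.

z = -1.06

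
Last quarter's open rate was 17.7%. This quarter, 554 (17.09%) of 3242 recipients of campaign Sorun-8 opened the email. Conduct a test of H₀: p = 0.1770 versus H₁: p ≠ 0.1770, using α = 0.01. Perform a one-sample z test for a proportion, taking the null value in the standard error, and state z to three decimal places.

p̂ = 554/3242 ≈ 0.17088.
SE = √(p₀(1−p₀)/n) = √(0.14567/3242) = 0.00670.
z = (0.17088 − 0.177)/0.00670 = -0.00612/0.00670 = -0.913.
p-value = 2·P(Z > 0.913) ≈ 0.3614; since p > α = 0.01, fail to reject H₀.

z = -0.913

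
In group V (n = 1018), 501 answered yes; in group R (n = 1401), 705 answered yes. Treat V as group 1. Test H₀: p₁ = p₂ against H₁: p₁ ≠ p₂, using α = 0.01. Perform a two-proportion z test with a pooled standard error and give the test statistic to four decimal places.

p̂₁ = 501/1018 = 0.492141, p̂₂ = 705/1401 = 0.503212.
Pooled p̂ = (501+705)/(1018+1401) = 1206/2419 = 0.498553.
SE = √(0.249998 × 0.00169609) = 0.020592.
z = (0.492141 − 0.503212)/0.020592 = -0.011071/0.020592 = -0.5376.
Two-sided p-value ≈ 2·Φ(−0.538) = 0.5908, so at α = 0.01 we fail to reject H₀.

z = -0.5376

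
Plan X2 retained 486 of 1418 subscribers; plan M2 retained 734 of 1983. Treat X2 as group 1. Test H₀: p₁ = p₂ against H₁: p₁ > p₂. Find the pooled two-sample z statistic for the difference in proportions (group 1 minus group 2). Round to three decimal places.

z = -1.643

p̂₁ = 486/1418 = 0.34274, p̂₂ = 734/1983 = 0.37015.
Pooled p̂ = (486+734)/(1418+1983) = 1220/3401 = 0.35872.
SE = √(p̂(1−p̂)(1/n₁+1/n₂)) = √(0.35872·0.64128·0.00120951) = √(0.000278234) = 0.01668.
z = (0.34274 − 0.37015)/0.01668 = -0.02741/0.01668 = -1.643.
p-value = P(Z > -1.643) ≈ 0.9498.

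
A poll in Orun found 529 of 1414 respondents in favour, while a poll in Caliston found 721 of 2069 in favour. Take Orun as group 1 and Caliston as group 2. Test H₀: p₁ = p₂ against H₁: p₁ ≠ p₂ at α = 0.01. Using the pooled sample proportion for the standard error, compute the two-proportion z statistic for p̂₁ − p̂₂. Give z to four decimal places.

p̂₁ = 529/1414 ≈ 0.3741160, p̂₂ = 721/2069 ≈ 0.3484775.
Pooled p̂ = (529+721)/(1414+2069) = 1250/3483 = 0.3588860.
SE = √(p̂(1−p̂)(1/n₁+1/n₂)) = √(0.3588860·0.6411140·0.00119054) = √(0.000273927) = 0.0165508.
z = (0.3741160 − 0.3484775)/0.0165508 = 0.0256385/0.0165508 = 1.5491.
Two-sided p-value ≈ 2·Φ(−1.549) = 0.1214. With α = 0.01, fail to reject H₀.

z = 1.5491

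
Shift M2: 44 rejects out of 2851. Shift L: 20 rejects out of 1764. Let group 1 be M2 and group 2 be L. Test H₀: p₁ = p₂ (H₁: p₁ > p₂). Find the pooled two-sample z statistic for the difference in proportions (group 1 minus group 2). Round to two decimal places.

z = 1.16

p̂₁ = 44/2851 = 0.01543, p̂₂ = 20/1764 = 0.01134.
Pooled p̂ = (44+20)/(2851+1764) = 64/4615 = 0.01387.
SE = √(0.0136755 × 0.000917648) = 0.00354.
z = (0.01543 − 0.01134)/0.00354 = 0.00409/0.00354 = 1.16.
p-value = P(Z > 1.156) ≈ 0.1238.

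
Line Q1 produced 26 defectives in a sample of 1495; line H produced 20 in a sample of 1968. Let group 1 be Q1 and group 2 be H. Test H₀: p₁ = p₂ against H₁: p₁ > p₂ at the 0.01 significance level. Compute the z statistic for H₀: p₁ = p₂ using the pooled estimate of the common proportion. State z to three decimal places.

p̂₁ = 26/1495 = 0.01739, p̂₂ = 20/1968 = 0.01016.
Pooled p̂ = (26+20)/(1495+1968) = 46/3463 = 0.01328.
SE = √(p̂(1−p̂)(1/n₁+1/n₂)) = √(0.01328·0.98672·0.00117703) = √(1.54271e-05) = 0.00393.
z = (0.01739 − 0.01016)/0.00393 = 0.00723/0.00393 = 1.840.
p-value = P(Z > 1.840) ≈ 0.0329; since p > α = 0.01, fail to reject H₀.

z = 1.840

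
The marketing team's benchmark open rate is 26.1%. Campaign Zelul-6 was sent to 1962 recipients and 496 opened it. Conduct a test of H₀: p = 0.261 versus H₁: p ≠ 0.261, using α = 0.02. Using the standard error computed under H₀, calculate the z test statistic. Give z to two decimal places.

p̂ = 496/1962 = 0.2528.
Under H₀, SE = √(0.261·0.739/1962) = √(9.83073e-05) = 0.0099.
z = (0.2528 − 0.261)/0.0099 = -0.0082/0.0099 = -0.83.
p-value = 2·P(Z > 0.827) ≈ 0.4084; since p > α = 0.02, fail to reject H₀.

z = -0.83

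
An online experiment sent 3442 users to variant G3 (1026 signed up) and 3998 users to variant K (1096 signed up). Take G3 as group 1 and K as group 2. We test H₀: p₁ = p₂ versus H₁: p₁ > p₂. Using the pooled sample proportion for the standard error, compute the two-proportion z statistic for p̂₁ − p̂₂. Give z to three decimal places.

p̂₁ = 1026/3442 = 0.298083, p̂₂ = 1096/3998 = 0.274137.
Pooled p̂ = (1026+1096)/(3442+3998) = 2122/7440 = 0.285215.
SE = √(p̂(1−p̂)(1/n₁+1/n₂)) = √(0.285215·0.714785·0.000540654) = √(0.000110222) = 0.010499.
z = (0.298083 − 0.274137)/0.010499 = 0.023946/0.010499 = 2.281.
p-value = P(Z > 2.281) ≈ 0.0113.

z = 2.281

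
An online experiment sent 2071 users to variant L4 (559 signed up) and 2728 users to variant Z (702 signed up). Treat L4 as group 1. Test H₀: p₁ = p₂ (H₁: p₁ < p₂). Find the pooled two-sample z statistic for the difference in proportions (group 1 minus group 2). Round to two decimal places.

p̂₁ = 559/2071 = 0.2699, p̂₂ = 702/2728 = 0.2573.
Pooled p̂ = (559+702)/(2071+2728) = 1261/4799 = 0.2628.
SE = √(0.193719 × 0.000849427) = 0.0128.
z = (0.2699 − 0.2573)/0.0128 = 0.0126/0.0128 = 0.98.

z = 0.98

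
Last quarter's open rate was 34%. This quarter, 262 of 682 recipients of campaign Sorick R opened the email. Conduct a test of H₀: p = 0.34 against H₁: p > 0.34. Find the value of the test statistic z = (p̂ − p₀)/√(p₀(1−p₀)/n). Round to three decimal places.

z = 2.435

p̂ = 262/682 = 0.384164.
Under H₀, SE = √(0.34·0.66/682) = √(0.000329032) = 0.018139.
z = (0.384164 − 0.34)/0.018139 = 0.044164/0.018139 = 2.435.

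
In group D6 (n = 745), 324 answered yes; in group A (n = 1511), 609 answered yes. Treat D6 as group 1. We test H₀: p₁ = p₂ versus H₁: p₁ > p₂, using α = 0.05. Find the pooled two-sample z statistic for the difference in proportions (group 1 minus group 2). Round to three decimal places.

p̂₁ = 324/745 ≈ 0.43490, p̂₂ = 609/1511 ≈ 0.40304.
Pooled p̂ = (324+609)/(745+1511) = 933/2256 = 0.41356.
SE = √(0.242529 × 0.0020041) = 0.02205.
z = (0.43490 − 0.40304)/0.02205 = 0.03186/0.02205 = 1.445.
p-value = P(Z > 1.445) ≈ 0.0742. With α = 0.05, fail to reject H₀.

z = 1.445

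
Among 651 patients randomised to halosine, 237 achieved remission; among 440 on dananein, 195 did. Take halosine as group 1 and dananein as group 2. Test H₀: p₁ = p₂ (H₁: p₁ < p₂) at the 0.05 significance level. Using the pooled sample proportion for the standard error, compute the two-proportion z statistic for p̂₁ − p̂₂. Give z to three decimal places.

p̂₁ = 237/651 = 0.36406, p̂₂ = 195/440 = 0.44318.
Pooled p̂ = (237+195)/(651+440) = 432/1091 = 0.39597.
SE = √(p̂(1−p̂)(1/n₁+1/n₂)) = √(0.39597·0.60403·0.00380883) = √(0.000910984) = 0.03018.
z = (0.36406 − 0.44318)/0.03018 = -0.07912/0.03018 = -2.622.
p-value = P(Z < -2.622) ≈ 0.0044; since p < α = 0.05, reject H₀.

z = -2.622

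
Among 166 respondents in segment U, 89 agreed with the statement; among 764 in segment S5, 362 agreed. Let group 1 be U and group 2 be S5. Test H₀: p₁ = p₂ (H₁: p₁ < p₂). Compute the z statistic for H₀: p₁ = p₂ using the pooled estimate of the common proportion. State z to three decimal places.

p̂₁ = 89/166 ≈ 0.53614, p̂₂ = 362/764 ≈ 0.47382.
Pooled p̂ = (89+362)/(166+764) = 451/930 = 0.48495.
SE = √(0.249773 × 0.007333) = 0.04280.
z = (0.53614 − 0.47382)/0.04280 = 0.06232/0.04280 = 1.456.
p-value = P(Z < 1.456) ≈ 0.9273.

z = 1.456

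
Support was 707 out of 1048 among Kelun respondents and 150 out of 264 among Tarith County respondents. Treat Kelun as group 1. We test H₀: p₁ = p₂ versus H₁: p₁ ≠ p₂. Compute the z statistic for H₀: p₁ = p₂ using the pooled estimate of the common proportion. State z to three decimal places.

p̂₁ = 707/1048 ≈ 0.67462, p̂₂ = 150/264 ≈ 0.56818.
Pooled p̂ = (707+150)/(1048+264) = 857/1312 = 0.65320.
SE = √(0.226529 × 0.00474208) = 0.03278.
z = (0.67462 − 0.56818)/0.03278 = 0.10644/0.03278 = 3.247.
p-value = 2·P(Z > 3.247) ≈ 0.0012.

z = 3.247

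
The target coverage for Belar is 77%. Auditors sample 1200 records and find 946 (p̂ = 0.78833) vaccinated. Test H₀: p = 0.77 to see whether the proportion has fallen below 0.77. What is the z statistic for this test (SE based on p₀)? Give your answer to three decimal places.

z = 1.509

p̂ = 946/1200 = 0.78833.
Standard error under H₀: √(0.77×0.23/1200) = 0.01215.
z = (0.78833 − 0.77)/0.01215 = 0.01833/0.01215 = 1.509.
p-value = P(Z < 1.509) ≈ 0.9344.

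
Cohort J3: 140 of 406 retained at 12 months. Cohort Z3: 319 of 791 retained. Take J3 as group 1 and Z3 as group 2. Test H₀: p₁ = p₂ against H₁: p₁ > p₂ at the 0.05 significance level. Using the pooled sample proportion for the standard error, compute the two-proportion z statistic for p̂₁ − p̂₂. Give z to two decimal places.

p̂₁ = 140/406 = 0.3448, p̂₂ = 319/791 = 0.4033.
Pooled p̂ = (140+319)/(406+791) = 459/1197 = 0.3835.
SE = √(p̂(1−p̂)(1/n₁+1/n₂)) = √(0.3835·0.6165·0.00372728) = √(0.000881196) = 0.0297.
z = (0.3448 − 0.4033)/0.0297 = -0.0585/0.0297 = -1.97.
p-value = P(Z > -1.969) ≈ 0.9755, so at α = 0.05 we fail to reject H₀.

z = -1.97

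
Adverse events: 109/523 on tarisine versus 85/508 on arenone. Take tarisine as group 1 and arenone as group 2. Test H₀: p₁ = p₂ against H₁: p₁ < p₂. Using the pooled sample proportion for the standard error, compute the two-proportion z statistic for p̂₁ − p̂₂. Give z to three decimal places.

z = 1.688

p̂₁ = 109/523 ≈ 0.208413, p̂₂ = 85/508 ≈ 0.167323.
Pooled p̂ = (109+85)/(523+508) = 194/1031 = 0.188167.
SE = √(p̂(1−p̂)(1/n₁+1/n₂)) = √(0.188167·0.811833·0.00388055) = √(0.000592793) = 0.024347.
z = (0.208413 − 0.167323)/0.024347 = 0.041090/0.024347 = 1.688.
p-value = P(Z < 1.688) ≈ 0.9543.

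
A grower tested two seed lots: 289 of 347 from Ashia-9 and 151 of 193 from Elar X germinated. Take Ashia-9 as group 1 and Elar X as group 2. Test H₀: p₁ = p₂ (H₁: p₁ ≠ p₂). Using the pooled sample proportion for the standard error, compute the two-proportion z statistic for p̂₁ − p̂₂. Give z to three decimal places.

z = 1.447

p̂₁ = 289/347 = 0.83285, p̂₂ = 151/193 = 0.78238.
Pooled p̂ = (289+151)/(347+193) = 440/540 = 0.81481.
SE = √(p̂(1−p̂)(1/n₁+1/n₂)) = √(0.81481·0.18519·0.00806319) = √(0.00121667) = 0.03488.
z = (0.83285 − 0.78238)/0.03488 = 0.05047/0.03488 = 1.447.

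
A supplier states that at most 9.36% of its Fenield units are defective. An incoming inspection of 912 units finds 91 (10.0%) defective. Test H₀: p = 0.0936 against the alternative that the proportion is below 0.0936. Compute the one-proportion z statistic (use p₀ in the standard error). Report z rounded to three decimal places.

p̂ = 91/912 ≈ 0.09978.
SE = √(p₀(1−p₀)/n) = √(0.084839/912) = 0.00964.
z = (0.09978 − 0.0936)/0.00964 = 0.00618/0.00964 = 0.641.

z = 0.641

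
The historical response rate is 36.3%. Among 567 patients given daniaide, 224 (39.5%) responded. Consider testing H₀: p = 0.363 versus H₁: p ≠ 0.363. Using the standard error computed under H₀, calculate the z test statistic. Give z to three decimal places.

z = 1.588

p̂ = 224/567 = 0.39506.
Under H₀, SE = √(0.363·0.637/567) = √(0.000407815) = 0.02019.
z = (0.39506 − 0.363)/0.02019 = 0.03206/0.02019 = 1.588.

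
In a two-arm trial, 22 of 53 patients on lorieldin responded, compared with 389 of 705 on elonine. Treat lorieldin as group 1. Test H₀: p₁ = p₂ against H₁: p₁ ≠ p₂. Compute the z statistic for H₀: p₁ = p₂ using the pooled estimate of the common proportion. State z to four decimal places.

p̂₁ = 22/53 = 0.415094, p̂₂ = 389/705 = 0.551773.
Pooled p̂ = (22+389)/(53+705) = 411/758 = 0.542216.
SE = √(0.248218 × 0.0202864) = 0.070961.
z = (0.415094 − 0.551773)/0.070961 = -0.136679/0.070961 = -1.9261.
Two-sided p-value ≈ 2·Φ(−1.926) = 0.0541.

z = -1.9261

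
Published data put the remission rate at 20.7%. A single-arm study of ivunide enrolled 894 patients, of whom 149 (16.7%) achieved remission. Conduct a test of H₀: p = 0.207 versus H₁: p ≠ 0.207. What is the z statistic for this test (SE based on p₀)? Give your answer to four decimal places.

p̂ = 149/894 = 0.1666667.
Under H₀, SE = √(0.207·0.793/894) = √(0.000183614) = 0.0135504.
z = (0.1666667 − 0.207)/0.0135504 = -0.0403333/0.0135504 = -2.9765.
Two-sided p-value ≈ 2·Φ(−2.977) = 0.0029.

z = -2.9765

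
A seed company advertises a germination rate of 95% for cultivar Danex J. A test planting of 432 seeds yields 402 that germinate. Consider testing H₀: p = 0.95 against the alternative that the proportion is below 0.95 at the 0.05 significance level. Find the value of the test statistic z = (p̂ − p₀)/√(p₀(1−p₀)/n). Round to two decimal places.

p̂ = 402/432 = 0.9306.
Standard error under H₀: √(0.95×0.05/432) = 0.0105.
z = (0.9306 − 0.95)/0.0105 = -0.0194/0.0105 = -1.85.
p-value = P(Z < -1.854) ≈ 0.0318, so at α = 0.05 we reject H₀.

z = -1.85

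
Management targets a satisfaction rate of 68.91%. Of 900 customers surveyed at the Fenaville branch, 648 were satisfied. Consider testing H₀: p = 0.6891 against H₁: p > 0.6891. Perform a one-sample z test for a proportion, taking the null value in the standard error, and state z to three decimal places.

p̂ = 648/900 ≈ 0.72000.
SE = √(p₀(1−p₀)/n) = √(0.21424/900) = 0.01543.
z = (0.72000 − 0.6891)/0.01543 = 0.03090/0.01543 = 2.003.
p-value = P(Z > 2.003) ≈ 0.0226.

z = 2.003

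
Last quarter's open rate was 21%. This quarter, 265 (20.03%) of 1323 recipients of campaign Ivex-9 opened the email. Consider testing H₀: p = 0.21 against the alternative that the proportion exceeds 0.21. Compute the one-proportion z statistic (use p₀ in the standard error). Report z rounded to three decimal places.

p̂ = 265/1323 = 0.20030.
Standard error under H₀: √(0.21×0.79/1323) = 0.01120.
z = (0.20030 − 0.21)/0.01120 = -0.00970/0.01120 = -0.866.
p-value = P(Z > -0.866) ≈ 0.8068.

z = -0.866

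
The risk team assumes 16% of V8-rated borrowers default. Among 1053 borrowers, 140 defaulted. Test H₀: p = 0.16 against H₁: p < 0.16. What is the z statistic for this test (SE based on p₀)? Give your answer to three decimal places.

p̂ = 140/1053 = 0.13295.
Under H₀, SE = √(0.16·0.84/1053) = √(0.000127635) = 0.01130.
z = (0.13295 − 0.16)/0.01130 = -0.02705/0.01130 = -2.394.
p-value = P(Z < -2.394) ≈ 0.0083.

z = -2.394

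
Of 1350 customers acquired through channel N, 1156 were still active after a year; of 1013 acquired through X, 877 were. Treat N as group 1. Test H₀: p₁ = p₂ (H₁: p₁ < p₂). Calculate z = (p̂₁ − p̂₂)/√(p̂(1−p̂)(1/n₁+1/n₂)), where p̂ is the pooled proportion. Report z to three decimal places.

z = -0.656

p̂₁ = 1156/1350 = 0.85630, p̂₂ = 877/1013 = 0.86575.
Pooled p̂ = (1156+877)/(1350+1013) = 2033/2363 = 0.86035.
SE = √(0.12015 × 0.00172791) = 0.01441.
z = (0.85630 − 0.86575)/0.01441 = -0.00945/0.01441 = -0.656.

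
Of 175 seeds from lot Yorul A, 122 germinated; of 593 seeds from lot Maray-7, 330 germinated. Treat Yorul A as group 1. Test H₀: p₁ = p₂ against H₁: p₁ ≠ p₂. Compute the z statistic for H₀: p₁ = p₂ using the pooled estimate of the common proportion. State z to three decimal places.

p̂₁ = 122/175 ≈ 0.697143, p̂₂ = 330/593 ≈ 0.556492.
Pooled p̂ = (122+330)/(175+593) = 452/768 = 0.588542.
SE = √(0.24216 × 0.00740063) = 0.042334.
z = (0.697143 − 0.556492)/0.042334 = 0.140651/0.042334 = 3.322.

z = 3.322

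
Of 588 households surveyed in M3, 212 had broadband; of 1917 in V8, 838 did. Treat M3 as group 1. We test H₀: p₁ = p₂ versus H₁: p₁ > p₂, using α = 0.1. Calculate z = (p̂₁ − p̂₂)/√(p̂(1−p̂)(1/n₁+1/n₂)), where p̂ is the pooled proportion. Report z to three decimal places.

z = -3.293

p̂₁ = 212/588 ≈ 0.36054, p̂₂ = 838/1917 ≈ 0.43714.
Pooled p̂ = (212+838)/(588+1917) = 1050/2505 = 0.41916.
SE = √(0.243465 × 0.00222233) = 0.02326.
z = (0.36054 − 0.43714)/0.02326 = -0.07660/0.02326 = -3.293.
p-value = P(Z > -3.293) ≈ 0.9995, so at α = 0.1 we fail to reject H₀.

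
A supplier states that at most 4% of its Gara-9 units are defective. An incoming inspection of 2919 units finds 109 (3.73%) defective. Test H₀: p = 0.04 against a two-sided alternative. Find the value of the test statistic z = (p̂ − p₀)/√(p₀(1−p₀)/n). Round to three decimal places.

z = -0.733

p̂ = 109/2919 = 0.03734.
Standard error under H₀: √(0.04×0.96/2919) = 0.00363.
z = (0.03734 − 0.04)/0.00363 = -0.00266/0.00363 = -0.733.
Two-sided p-value ≈ 2·Φ(−0.733) = 0.4636.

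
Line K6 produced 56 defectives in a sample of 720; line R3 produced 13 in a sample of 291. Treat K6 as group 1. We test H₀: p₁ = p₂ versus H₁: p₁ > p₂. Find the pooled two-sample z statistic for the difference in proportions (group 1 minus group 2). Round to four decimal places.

z = 1.8898

p̂₁ = 56/720 ≈ 0.077778, p̂₂ = 13/291 ≈ 0.044674.
Pooled p̂ = (56+13)/(720+291) = 69/1011 = 0.068249.
SE = √(0.0635913 × 0.00482532) = 0.017517.
z = (0.077778 − 0.044674)/0.017517 = 0.033104/0.017517 = 1.8898.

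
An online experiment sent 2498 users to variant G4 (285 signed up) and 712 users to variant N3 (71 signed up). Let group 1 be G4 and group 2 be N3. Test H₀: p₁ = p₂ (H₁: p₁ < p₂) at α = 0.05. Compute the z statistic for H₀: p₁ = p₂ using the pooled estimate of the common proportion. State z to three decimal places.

z = 1.077

p̂₁ = 285/2498 = 0.11409, p̂₂ = 71/712 = 0.09972.
Pooled p̂ = (285+71)/(2498+712) = 356/3210 = 0.11090.
SE = √(p̂(1−p̂)(1/n₁+1/n₂)) = √(0.11090·0.88910·0.00180481) = √(0.000177962) = 0.01334.
z = (0.11409 − 0.09972)/0.01334 = 0.01437/0.01334 = 1.077.
p-value = P(Z < 1.077) ≈ 0.8593, so at α = 0.05 we fail to reject H₀.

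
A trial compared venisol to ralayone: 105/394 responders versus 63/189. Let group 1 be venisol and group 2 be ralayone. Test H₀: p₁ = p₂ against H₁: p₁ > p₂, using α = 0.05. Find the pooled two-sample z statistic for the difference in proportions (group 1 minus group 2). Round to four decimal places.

z = -1.6678

p̂₁ = 105/394 ≈ 0.266497, p̂₂ = 63/189 ≈ 0.333333.
Pooled p̂ = (105+63)/(394+189) = 168/583 = 0.288165.
SE = √(0.205126 × 0.00782908) = 0.040074.
z = (0.266497 − 0.333333)/0.040074 = -0.066836/0.040074 = -1.6678.
p-value = P(Z > -1.668) ≈ 0.9523; since p > α = 0.05, fail to reject H₀.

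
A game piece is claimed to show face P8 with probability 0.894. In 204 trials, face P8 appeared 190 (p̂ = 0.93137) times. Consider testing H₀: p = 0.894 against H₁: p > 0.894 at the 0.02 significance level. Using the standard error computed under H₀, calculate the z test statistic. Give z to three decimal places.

z = 1.734

p̂ = 190/204 = 0.93137.
Standard error under H₀: √(0.894×0.106/204) = 0.02155.
z = (0.93137 − 0.894)/0.02155 = 0.03737/0.02155 = 1.734.
p-value = P(Z > 1.734) ≈ 0.0415. With α = 0.02, fail to reject H₀.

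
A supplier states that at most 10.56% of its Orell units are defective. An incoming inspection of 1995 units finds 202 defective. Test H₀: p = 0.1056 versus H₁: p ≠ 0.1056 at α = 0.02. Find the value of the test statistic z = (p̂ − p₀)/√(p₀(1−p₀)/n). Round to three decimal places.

p̂ = 202/1995 = 0.10125.
Standard error under H₀: √(0.1056×0.8944/1995) = 0.00688.
z = (0.10125 − 0.1056)/0.00688 = -0.00435/0.00688 = -0.632.
Two-sided p-value ≈ 2·Φ(−0.632) = 0.5275. With α = 0.02, fail to reject H₀.

z = -0.632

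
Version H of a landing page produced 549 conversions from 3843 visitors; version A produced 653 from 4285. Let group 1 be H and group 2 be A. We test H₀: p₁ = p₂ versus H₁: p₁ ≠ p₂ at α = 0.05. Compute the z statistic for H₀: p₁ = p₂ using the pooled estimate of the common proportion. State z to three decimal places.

p̂₁ = 549/3843 = 0.142857, p̂₂ = 653/4285 = 0.152392.
Pooled p̂ = (549+653)/(3843+4285) = 1202/8128 = 0.147884.
SE = √(p̂(1−p̂)(1/n₁+1/n₂)) = √(0.147884·0.852116·0.000493586) = √(6.21988e-05) = 0.007887.
z = (0.142857 − 0.152392)/0.007887 = -0.009535/0.007887 = -1.209.
p-value = 2·P(Z > 1.209) ≈ 0.2267. With α = 0.05, fail to reject H₀.

z = -1.209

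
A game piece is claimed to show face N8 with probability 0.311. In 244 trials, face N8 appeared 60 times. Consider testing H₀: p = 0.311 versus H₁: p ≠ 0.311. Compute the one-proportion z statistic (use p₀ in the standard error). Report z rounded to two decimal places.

p̂ = 60/244 ≈ 0.2459.
SE = √(p₀(1−p₀)/n) = √(0.21428/244) = 0.0296.
z = (0.2459 − 0.311)/0.0296 = -0.0651/0.0296 = -2.20.
p-value = 2·P(Z > 2.197) ≈ 0.0280.

z = -2.20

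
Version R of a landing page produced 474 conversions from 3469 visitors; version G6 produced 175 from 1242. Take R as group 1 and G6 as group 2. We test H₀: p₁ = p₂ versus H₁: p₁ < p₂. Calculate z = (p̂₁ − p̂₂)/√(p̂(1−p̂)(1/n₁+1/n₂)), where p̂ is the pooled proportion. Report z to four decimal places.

p̂₁ = 474/3469 = 0.1366388, p̂₂ = 175/1242 = 0.1409018.
Pooled p̂ = (474+175)/(3469+1242) = 649/4711 = 0.1377627.
SE = √(p̂(1−p̂)(1/n₁+1/n₂)) = √(0.1377627·0.8622373·0.00109342) = √(0.000129881) = 0.0113965.
z = (0.1366388 − 0.1409018)/0.0113965 = -0.0042630/0.0113965 = -0.3741.
p-value = P(Z < -0.374) ≈ 0.3542.

z = -0.3741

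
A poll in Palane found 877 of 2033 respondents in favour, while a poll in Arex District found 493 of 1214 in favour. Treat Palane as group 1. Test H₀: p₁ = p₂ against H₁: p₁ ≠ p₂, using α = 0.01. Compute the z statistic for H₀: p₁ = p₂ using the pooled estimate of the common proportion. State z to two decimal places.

p̂₁ = 877/2033 ≈ 0.4314, p̂₂ = 493/1214 ≈ 0.4061.
Pooled p̂ = (877+493)/(2033+1214) = 1370/3247 = 0.4219.
SE = √(0.243905 × 0.00131561) = 0.0179.
z = (0.4314 − 0.4061)/0.0179 = 0.0253/0.0179 = 1.41.
Two-sided p-value ≈ 2·Φ(−1.412) = 0.1581. With α = 0.01, fail to reject H₀.

z = 1.41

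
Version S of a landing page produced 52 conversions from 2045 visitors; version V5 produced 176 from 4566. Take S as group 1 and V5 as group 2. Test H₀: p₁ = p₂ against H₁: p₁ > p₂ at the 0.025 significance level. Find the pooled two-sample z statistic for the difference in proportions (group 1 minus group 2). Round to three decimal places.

p̂₁ = 52/2045 = 0.025428, p̂₂ = 176/4566 = 0.038546.
Pooled p̂ = (52+176)/(2045+4566) = 228/6611 = 0.034488.
SE = √(0.0332986 × 0.000708008) = 0.004855.
z = (0.025428 − 0.038546)/0.004855 = -0.013118/0.004855 = -2.702.
p-value = P(Z > -2.702) ≈ 0.9966. With α = 0.025, fail to reject H₀.

z = -2.702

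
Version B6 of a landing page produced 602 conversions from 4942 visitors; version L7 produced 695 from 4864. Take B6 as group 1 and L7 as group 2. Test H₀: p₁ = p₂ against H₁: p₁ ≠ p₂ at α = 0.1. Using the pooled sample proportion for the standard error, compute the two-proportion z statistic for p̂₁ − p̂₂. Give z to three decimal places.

p̂₁ = 602/4942 ≈ 0.121813, p̂₂ = 695/4864 ≈ 0.142887.
Pooled p̂ = (602+695)/(4942+4864) = 1297/9806 = 0.132266.
SE = √(0.114772 × 0.000407939) = 0.006843.
z = (0.121813 − 0.142887)/0.006843 = -0.021074/0.006843 = -3.080.
Two-sided p-value ≈ 2·Φ(−3.080) = 0.0021, so at α = 0.1 we reject H₀.

z = -3.080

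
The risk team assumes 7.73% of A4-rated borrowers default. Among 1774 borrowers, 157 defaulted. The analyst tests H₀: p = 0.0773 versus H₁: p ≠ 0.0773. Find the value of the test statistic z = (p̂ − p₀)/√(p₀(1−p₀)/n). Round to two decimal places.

z = 1.77

p̂ = 157/1774 ≈ 0.08850.
Under H₀, SE = √(0.0773·0.9227/1774) = √(4.02056e-05) = 0.00634.
z = (0.08850 − 0.0773)/0.00634 = 0.01120/0.00634 = 1.77.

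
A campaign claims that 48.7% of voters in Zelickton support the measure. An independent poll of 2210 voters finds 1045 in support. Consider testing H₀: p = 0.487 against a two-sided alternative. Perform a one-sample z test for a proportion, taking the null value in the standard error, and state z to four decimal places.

z = -1.3308

p̂ = 1045/2210 ≈ 0.472851.
Under H₀, SE = √(0.487·0.513/2210) = √(0.000113046) = 0.010632.
z = (0.472851 − 0.487)/0.010632 = -0.014149/0.010632 = -1.3308.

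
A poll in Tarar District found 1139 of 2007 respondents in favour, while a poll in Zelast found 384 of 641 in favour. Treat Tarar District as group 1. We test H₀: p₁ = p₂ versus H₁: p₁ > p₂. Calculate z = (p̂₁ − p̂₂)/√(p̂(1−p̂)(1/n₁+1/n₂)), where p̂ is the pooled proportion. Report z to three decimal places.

z = -1.407

p̂₁ = 1139/2007 = 0.56751, p̂₂ = 384/641 = 0.59906.
Pooled p̂ = (1139+384)/(2007+641) = 1523/2648 = 0.57515.
SE = √(0.244352 × 0.00205832) = 0.02243.
z = (0.56751 − 0.59906)/0.02243 = -0.03155/0.02243 = -1.407.
p-value = P(Z > -1.407) ≈ 0.9203.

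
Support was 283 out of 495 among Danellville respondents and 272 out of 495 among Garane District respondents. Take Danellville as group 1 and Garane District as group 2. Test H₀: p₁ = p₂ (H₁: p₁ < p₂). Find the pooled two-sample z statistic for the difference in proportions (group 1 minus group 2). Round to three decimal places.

p̂₁ = 283/495 ≈ 0.571717, p̂₂ = 272/495 ≈ 0.549495.
Pooled p̂ = (283+272)/(495+495) = 555/990 = 0.560606.
SE = √(p̂(1−p̂)(1/n₁+1/n₂)) = √(0.560606·0.439394·0.0040404) = √(0.00099526) = 0.031548.
z = (0.571717 − 0.549495)/0.031548 = 0.022222/0.031548 = 0.704.
p-value = P(Z < 0.704) ≈ 0.7594.

z = 0.704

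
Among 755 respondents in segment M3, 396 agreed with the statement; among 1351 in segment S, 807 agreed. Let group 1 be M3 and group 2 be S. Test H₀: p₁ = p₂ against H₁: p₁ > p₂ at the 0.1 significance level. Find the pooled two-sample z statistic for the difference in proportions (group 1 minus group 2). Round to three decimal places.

p̂₁ = 396/755 = 0.52450, p̂₂ = 807/1351 = 0.59734.
Pooled p̂ = (396+807)/(755+1351) = 1203/2106 = 0.57123.
SE = √(0.244927 × 0.0020647) = 0.02249.
z = (0.52450 − 0.59734)/0.02249 = -0.07284/0.02249 = -3.239.
p-value = P(Z > -3.239) ≈ 0.9994, so at α = 0.1 we fail to reject H₀.

z = -3.239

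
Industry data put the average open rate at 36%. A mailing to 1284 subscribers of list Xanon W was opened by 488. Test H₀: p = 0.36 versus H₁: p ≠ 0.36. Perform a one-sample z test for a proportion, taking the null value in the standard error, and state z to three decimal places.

z = 1.498

p̂ = 488/1284 ≈ 0.380062.
Standard error under H₀: √(0.36×0.64/1284) = 0.013395.
z = (0.380062 − 0.36)/0.013395 = 0.020062/0.013395 = 1.498.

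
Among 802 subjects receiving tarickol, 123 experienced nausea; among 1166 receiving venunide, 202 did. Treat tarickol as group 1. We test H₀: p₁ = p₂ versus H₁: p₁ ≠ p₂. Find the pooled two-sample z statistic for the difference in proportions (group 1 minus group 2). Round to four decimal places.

p̂₁ = 123/802 ≈ 0.153367, p̂₂ = 202/1166 ≈ 0.173242.
Pooled p̂ = (123+202)/(802+1166) = 325/1968 = 0.165142.
SE = √(p̂(1−p̂)(1/n₁+1/n₂)) = √(0.165142·0.834858·0.00210452) = √(0.00029015) = 0.017034.
z = (0.153367 − 0.173242)/0.017034 = -0.019875/0.017034 = -1.1668.
Two-sided p-value ≈ 2·Φ(−1.167) = 0.2433.

z = -1.1668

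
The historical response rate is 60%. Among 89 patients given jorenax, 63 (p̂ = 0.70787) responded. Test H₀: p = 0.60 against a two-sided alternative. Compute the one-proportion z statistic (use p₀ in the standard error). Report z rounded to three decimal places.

p̂ = 63/89 = 0.70787.
Under H₀, SE = √(0.6·0.4/89) = √(0.00269663) = 0.05193.
z = (0.70787 − 0.6)/0.05193 = 0.10787/0.05193 = 2.077.
p-value = 2·P(Z > 2.077) ≈ 0.0378.

z = 2.077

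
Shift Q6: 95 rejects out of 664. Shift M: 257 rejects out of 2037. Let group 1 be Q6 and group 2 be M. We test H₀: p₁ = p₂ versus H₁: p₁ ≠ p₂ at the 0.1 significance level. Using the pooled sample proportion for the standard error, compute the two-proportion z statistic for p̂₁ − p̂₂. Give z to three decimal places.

p̂₁ = 95/664 = 0.14307, p̂₂ = 257/2037 = 0.12617.
Pooled p̂ = (95+257)/(664+2037) = 352/2701 = 0.13032.
SE = √(p̂(1−p̂)(1/n₁+1/n₂)) = √(0.13032·0.86968·0.00199694) = √(0.00022633) = 0.01504.
z = (0.14307 − 0.12617)/0.01504 = 0.01690/0.01504 = 1.124.
Two-sided p-value ≈ 2·Φ(−1.124) = 0.2611. With α = 0.1, fail to reject H₀.

z = 1.124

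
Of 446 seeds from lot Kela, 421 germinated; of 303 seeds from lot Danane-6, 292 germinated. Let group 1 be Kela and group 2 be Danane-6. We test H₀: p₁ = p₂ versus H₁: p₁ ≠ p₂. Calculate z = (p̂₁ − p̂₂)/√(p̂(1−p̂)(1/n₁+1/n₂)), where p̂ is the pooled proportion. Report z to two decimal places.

z = -1.24

p̂₁ = 421/446 ≈ 0.94395, p̂₂ = 292/303 ≈ 0.96370.
Pooled p̂ = (421+292)/(446+303) = 713/749 = 0.95194.
SE = √(p̂(1−p̂)(1/n₁+1/n₂)) = √(0.95194·0.04806·0.00554248) = √(0.00025359) = 0.01592.
z = (0.94395 − 0.96370)/0.01592 = -0.01975/0.01592 = -1.24.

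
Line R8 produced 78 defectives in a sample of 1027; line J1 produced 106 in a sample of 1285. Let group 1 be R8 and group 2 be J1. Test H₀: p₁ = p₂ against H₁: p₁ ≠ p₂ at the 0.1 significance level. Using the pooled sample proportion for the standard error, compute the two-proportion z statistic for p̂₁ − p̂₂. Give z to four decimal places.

p̂₁ = 78/1027 ≈ 0.075949, p̂₂ = 106/1285 ≈ 0.082490.
Pooled p̂ = (78+106)/(1027+1285) = 184/2312 = 0.079585.
SE = √(p̂(1−p̂)(1/n₁+1/n₂)) = √(0.079585·0.920415·0.00175192) = √(0.00012833) = 0.011328.
z = (0.075949 − 0.082490)/0.011328 = -0.006541/0.011328 = -0.5774.
Two-sided p-value ≈ 2·Φ(−0.577) = 0.5637, so at α = 0.1 we fail to reject H₀.

z = -0.5774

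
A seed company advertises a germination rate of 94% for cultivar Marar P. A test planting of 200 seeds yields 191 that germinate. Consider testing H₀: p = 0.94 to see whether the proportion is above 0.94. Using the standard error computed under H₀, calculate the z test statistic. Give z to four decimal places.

p̂ = 191/200 = 0.955000.
Under H₀, SE = √(0.94·0.06/200) = √(0.000282) = 0.016793.
z = (0.955000 − 0.94)/0.016793 = 0.015000/0.016793 = 0.8932.
p-value = P(Z > 0.893) ≈ 0.1859.

z = 0.8932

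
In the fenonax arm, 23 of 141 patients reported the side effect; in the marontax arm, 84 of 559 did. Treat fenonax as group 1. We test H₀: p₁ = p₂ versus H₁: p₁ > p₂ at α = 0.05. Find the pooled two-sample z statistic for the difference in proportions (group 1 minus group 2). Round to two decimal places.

p̂₁ = 23/141 ≈ 0.1631, p̂₂ = 84/559 ≈ 0.1503.
Pooled p̂ = (23+84)/(141+559) = 107/700 = 0.1529.
SE = √(p̂(1−p̂)(1/n₁+1/n₂)) = √(0.1529·0.8471·0.00888111) = √(0.00115003) = 0.0339.
z = (0.1631 − 0.1503)/0.0339 = 0.0128/0.0339 = 0.38.
p-value = P(Z > 0.379) ≈ 0.3523. With α = 0.05, fail to reject H₀.

z = 0.38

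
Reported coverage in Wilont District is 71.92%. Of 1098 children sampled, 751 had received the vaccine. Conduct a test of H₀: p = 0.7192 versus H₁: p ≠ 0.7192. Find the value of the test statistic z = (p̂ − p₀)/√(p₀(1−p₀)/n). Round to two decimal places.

z = -2.60

p̂ = 751/1098 = 0.68397.
SE = √(p₀(1−p₀)/n) = √(0.20195/1098) = 0.01356.
z = (0.68397 − 0.7192)/0.01356 = -0.03523/0.01356 = -2.60.
Two-sided p-value ≈ 2·Φ(−2.598) = 0.0094.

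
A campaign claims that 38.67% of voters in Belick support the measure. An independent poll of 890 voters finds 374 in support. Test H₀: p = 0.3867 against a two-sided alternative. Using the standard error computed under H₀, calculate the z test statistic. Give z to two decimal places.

p̂ = 374/890 = 0.42022.
SE = √(p₀(1−p₀)/n) = √(0.23716/890) = 0.01632.
z = (0.42022 − 0.3867)/0.01632 = 0.03352/0.01632 = 2.05.
p-value = 2·P(Z > 2.054) ≈ 0.0400.

z = 2.05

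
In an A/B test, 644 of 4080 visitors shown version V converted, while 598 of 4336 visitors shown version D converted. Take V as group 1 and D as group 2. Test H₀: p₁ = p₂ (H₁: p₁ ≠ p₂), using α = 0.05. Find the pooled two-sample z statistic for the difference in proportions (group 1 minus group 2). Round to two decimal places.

z = 2.58

p̂₁ = 644/4080 = 0.1578, p̂₂ = 598/4336 = 0.1379.
Pooled p̂ = (644+598)/(4080+4336) = 1242/8416 = 0.1476.
SE = √(p̂(1−p̂)(1/n₁+1/n₂)) = √(0.1476·0.8524·0.000475725) = √(5.9845e-05) = 0.0077.
z = (0.1578 − 0.1379)/0.0077 = 0.0199/0.0077 = 2.58.
Two-sided p-value ≈ 2·Φ(−2.576) = 0.0100, so at α = 0.05 we reject H₀.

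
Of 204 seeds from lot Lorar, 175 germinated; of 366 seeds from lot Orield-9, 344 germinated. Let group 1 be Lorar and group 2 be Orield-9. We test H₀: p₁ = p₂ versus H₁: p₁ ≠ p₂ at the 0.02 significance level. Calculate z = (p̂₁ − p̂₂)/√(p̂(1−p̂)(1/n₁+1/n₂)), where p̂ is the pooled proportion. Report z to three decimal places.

p̂₁ = 175/204 ≈ 0.85784, p̂₂ = 344/366 ≈ 0.93989.
Pooled p̂ = (175+344)/(204+366) = 519/570 = 0.91053.
SE = √(0.0814681 × 0.0076342) = 0.02494.
z = (0.85784 − 0.93989)/0.02494 = -0.08205/0.02494 = -3.290.
Two-sided p-value ≈ 2·Φ(−3.290) = 0.0010, so at α = 0.02 we reject H₀.

z = -3.290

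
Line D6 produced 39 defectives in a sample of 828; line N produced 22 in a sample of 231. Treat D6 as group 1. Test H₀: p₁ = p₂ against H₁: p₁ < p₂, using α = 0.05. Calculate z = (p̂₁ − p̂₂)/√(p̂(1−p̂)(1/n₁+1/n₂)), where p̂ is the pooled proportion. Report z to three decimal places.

p̂₁ = 39/828 = 0.047101, p̂₂ = 22/231 = 0.095238.
Pooled p̂ = (39+22)/(828+231) = 61/1059 = 0.057602.
SE = √(0.0542836 × 0.00553673) = 0.017336.
z = (0.047101 − 0.095238)/0.017336 = -0.048137/0.017336 = -2.777.
p-value = P(Z < -2.777) ≈ 0.0027, so at α = 0.05 we reject H₀.

z = -2.777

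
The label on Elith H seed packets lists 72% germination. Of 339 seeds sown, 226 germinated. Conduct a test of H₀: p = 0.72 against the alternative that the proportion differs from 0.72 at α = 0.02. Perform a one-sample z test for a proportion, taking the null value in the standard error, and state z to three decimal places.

z = -2.187

p̂ = 226/339 = 0.66667.
Under H₀, SE = √(0.72·0.28/339) = √(0.00059469) = 0.02439.
z = (0.66667 − 0.72)/0.02439 = -0.05333/0.02439 = -2.187.
Two-sided p-value ≈ 2·Φ(−2.187) = 0.0287, so at α = 0.02 we fail to reject H₀.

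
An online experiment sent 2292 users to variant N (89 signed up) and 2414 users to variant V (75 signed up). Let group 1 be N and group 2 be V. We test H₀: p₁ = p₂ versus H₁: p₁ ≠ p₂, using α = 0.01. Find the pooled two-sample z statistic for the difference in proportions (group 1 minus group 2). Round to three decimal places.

p̂₁ = 89/2292 = 0.038831, p̂₂ = 75/2414 = 0.031069.
Pooled p̂ = (89+75)/(2292+2414) = 164/4706 = 0.034849.
SE = √(p̂(1−p̂)(1/n₁+1/n₂)) = √(0.034849·0.965151·0.00085055) = √(2.8608e-05) = 0.005349.
z = (0.038831 − 0.031069)/0.005349 = 0.007762/0.005349 = 1.451.
Two-sided p-value ≈ 2·Φ(−1.451) = 0.1467. With α = 0.01, fail to reject H₀.

z = 1.451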